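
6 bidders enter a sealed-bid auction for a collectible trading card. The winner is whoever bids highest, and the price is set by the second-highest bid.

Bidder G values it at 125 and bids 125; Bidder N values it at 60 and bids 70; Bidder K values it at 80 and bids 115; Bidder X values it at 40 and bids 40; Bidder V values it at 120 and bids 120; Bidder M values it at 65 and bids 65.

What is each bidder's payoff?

Bidder G 5, Bidder N 0, Bidder K 0, Bidder X 0, Bidder V 0, Bidder M 0.

Bids in descending order: Bidder G 125 > Bidder V 120 > Bidder K 115 > Bidder N 70 > Bidder M 65 > Bidder X 40.
Bidder G has the top bid and wins; the price is the second-highest bid, 120.
Bidder G's payoff = 125 − 120 = 5. All other bidders lose, so their payoff is 0.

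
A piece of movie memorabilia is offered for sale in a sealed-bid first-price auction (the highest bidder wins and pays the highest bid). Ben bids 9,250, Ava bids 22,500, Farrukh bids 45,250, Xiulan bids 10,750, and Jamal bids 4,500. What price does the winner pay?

Ordered from highest: Farrukh 45,250; Ava 22,500; Xiulan 10,750; Ben 9,250; Jamal 4,500.
Farrukh is the highest bidder, so Farrukh wins.
Under the first-price rule, the price is the highest bid: 45,250.

The winner pays 45,250.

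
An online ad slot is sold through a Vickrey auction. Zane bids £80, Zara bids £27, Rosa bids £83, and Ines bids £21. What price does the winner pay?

Ordered from highest: Rosa £83; Zane £80; Zara £27; Ines £21.
Rosa has the highest bid, so Rosa wins.
The second-highest bid is £80, so that is what Rosa pays.

£80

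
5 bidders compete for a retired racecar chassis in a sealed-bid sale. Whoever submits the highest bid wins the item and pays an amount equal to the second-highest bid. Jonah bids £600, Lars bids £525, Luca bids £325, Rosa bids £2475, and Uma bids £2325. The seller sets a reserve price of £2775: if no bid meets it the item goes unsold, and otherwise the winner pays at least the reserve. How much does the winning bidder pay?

Bids in descending order: Rosa £2475 > Uma £2325 > Jonah £600 > Lars £525 > Luca £325.
The top bid £2475 is below the reserve £2775, so the item goes unsold and nothing is paid.

unsold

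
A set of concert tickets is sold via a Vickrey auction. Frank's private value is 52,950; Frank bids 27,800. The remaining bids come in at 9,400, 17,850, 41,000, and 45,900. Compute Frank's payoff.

Highest competing bid: 45,900.
Frank's bid 27,800 is not the highest, so Frank loses, pays nothing, and earns zero payoff.

Frank's payoff: 0.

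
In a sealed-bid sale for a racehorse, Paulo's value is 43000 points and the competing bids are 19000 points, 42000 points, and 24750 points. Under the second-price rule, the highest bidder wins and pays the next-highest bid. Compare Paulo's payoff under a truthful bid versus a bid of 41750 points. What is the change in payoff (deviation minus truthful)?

The highest competing bid is 42000 points.
Bidding truthfully at 43000 points: Paulo has the top bid, wins, and pays the second-highest bid 42000 points. Payoff = 43000 points − 42000 points = 1000 points.
Bidding 41750 points: the top bid is 42000 points (a rival), so Paulo loses. Payoff = 0 points.
Change = 0 points − 1000 points = -1000 points.
This is the dominant-strategy logic: truthful bidding weakly beats any alternative.

Payoff change: -1000 points.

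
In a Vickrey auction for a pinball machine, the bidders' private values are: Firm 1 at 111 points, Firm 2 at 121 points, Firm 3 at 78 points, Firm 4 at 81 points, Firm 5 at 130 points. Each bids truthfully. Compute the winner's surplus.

Ranking the bids: Firm 5 130 points, then Firm 2 121 points, then Firm 1 111 points, then Firm 4 81 points, then Firm 3 78 points.
Firm 5 wins with the top bid and pays the second-highest, 121 points.
Surplus = 130 points − 121 points = 9 points.

Surplus = 9 points.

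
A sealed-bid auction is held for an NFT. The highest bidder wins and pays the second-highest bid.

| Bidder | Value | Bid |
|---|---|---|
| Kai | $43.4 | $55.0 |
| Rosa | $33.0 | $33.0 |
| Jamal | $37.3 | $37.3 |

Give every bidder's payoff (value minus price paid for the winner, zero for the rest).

Payoffs: Kai $6.1, Rosa $0.0, Jamal $0.0.

Ranking the bids: Kai $55.0 > Jamal $37.3 > Rosa $33.0.
Kai has the top bid and wins; the price is the second-highest bid, $37.3.
Kai's payoff = $43.4 − $37.3 = $6.1. All other bidders lose, so their payoff is 0.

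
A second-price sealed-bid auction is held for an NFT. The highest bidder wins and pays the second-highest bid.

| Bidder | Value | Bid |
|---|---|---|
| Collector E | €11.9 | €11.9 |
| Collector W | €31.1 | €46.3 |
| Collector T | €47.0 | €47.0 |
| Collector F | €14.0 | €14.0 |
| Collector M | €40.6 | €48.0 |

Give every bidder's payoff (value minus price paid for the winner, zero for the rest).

Ranking the bids: Collector M €48.0 > Collector T €47.0 > Collector W €46.3 > Collector F €14.0 > Collector E €11.9.
Collector M has the top bid and wins; the price is the second-highest bid, €47.0.
Collector M's payoff = €40.6 − €47.0 = -€6.4. All other bidders lose, so their payoff is 0.

Collector E €0.0, Collector W €0.0, Collector T €0.0, Collector F €0.0, Collector M -€6.4.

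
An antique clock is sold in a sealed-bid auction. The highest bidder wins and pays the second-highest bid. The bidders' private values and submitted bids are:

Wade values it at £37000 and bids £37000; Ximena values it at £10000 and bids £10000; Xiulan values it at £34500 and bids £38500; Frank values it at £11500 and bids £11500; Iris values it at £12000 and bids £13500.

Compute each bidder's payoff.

Bids in descending order: Xiulan £38500 > Wade £37000 > Iris £13500 > Frank £11500 > Ximena £10000.
Xiulan has the top bid and wins; the price is the second-highest bid, £37000.
Xiulan's payoff = £34500 − £37000 = -£2500. All other bidders lose, so their payoff is 0.

Wade £0, Ximena £0, Xiulan -£2500, Frank £0, Iris £0.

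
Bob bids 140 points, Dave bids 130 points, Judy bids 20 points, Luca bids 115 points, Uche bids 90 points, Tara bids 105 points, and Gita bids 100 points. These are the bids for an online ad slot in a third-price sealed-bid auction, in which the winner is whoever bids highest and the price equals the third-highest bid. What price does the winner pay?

The winner pays 115 points.

Sorted high to low: Bob 140 points; Dave 130 points; Luca 115 points; Tara 105 points; Gita 100 points; Uche 90 points; Judy 20 points.
Bob is the highest bidder, so Bob wins.
Under the third-price rule, the price is the third-highest bid: 115 points.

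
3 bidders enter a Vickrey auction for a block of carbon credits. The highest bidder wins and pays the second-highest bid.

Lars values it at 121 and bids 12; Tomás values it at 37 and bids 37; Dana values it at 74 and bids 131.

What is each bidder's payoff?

Bids in descending order: Dana 131, then Tomás 37, then Lars 12.
Dana has the top bid and wins; the price is the second-highest bid, 37.
Dana's payoff = 74 − 37 = 37. All other bidders lose, so their payoff is 0.

Payoffs: Lars 0, Tomás 0, Dana 37.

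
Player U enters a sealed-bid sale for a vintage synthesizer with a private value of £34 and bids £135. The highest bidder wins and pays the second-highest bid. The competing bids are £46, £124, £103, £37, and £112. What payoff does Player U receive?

Player U's payoff: -£90.

Highest competing bid: £124.
Player U's bid £135 is the highest overall, so Player U wins and pays the second-highest bid, £124.
Payoff = value − price = £34 − £124 = -£90.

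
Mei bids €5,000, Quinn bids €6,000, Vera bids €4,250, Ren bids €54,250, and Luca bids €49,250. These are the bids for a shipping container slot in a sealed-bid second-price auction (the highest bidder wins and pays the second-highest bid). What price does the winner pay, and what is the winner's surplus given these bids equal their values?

Bids in descending order: Ren €54,250 > Luca €49,250 > Quinn €6,000 > Mei €5,000 > Vera €4,250.
Ren is the highest bidder, so Ren wins.
Under the second-price rule, the price is the second-highest bid: €49,250.
Surplus = €54,250 − €49,250 = €5,000.

The winner pays €49,250 for a surplus of €5,000.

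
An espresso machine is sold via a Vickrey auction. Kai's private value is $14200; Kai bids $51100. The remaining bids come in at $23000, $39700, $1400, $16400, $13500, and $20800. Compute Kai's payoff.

Highest competing bid: $39700.
Kai's bid $51100 is the highest overall, so Kai wins and pays the second-highest bid, $39700.
Payoff = value − price = $14200 − $39700 = -$25500.

Kai's payoff: -$25500.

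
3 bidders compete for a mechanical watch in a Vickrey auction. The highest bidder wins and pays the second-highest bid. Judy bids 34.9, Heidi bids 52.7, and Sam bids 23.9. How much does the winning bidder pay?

The winner pays 34.9.

Sorted high to low: Heidi 52.7; Judy 34.9; Sam 23.9.
Heidi has the highest bid, so Heidi wins.
The second-highest bid is 34.9, so that is what Heidi pays.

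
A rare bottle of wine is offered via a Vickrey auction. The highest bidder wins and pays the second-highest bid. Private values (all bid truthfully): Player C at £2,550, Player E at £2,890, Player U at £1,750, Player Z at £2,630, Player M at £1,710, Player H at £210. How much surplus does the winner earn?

Surplus = £260.

Ordered from highest: Player E £2,890, then Player Z £2,630, then Player C £2,550, then Player U £1,750, then Player M £1,710, then Player H £210.
Player E wins with the top bid and pays the second-highest, £2,630.
Surplus = £2,890 − £2,630 = £260.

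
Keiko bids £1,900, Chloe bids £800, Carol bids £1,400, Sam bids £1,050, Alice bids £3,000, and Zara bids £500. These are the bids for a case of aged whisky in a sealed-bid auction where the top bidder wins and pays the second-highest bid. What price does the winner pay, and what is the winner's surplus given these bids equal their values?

Sorted high to low: Alice £3,000, then Keiko £1,900, then Carol £1,400, then Sam £1,050, then Chloe £800, then Zara £500.
Alice is the highest bidder, so Alice wins.
Under the second-price rule, the price is the second-highest bid: £1,900.
Surplus = £3,000 − £1,900 = £1,100.

Price £1,900; surplus £1,100.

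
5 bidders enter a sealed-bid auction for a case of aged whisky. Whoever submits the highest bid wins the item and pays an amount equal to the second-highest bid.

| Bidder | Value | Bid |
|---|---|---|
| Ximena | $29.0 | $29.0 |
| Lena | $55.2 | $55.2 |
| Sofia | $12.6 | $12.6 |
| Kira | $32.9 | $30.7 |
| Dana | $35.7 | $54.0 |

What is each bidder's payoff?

Payoffs: Ximena $0.0, Lena $1.2, Sofia $0.0, Kira $0.0, Dana $0.0.

Ranking the bids: Lena $55.2, then Dana $54.0, then Kira $30.7, then Ximena $29.0, then Sofia $12.6.
Lena has the top bid and wins; the price is the second-highest bid, $54.0.
Lena's payoff = $55.2 − $54.0 = $1.2. All other bidders lose, so their payoff is 0.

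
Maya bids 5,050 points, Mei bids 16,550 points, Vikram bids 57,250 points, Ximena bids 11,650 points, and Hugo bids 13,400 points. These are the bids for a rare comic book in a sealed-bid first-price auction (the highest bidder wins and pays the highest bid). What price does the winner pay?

Sorted high to low: Vikram 57,250 points, then Mei 16,550 points, then Hugo 13,400 points, then Ximena 11,650 points, then Maya 5,050 points.
Vikram is the highest bidder, so Vikram wins.
Under the first-price rule, the price is the highest bid: 57,250 points.

Price paid: 57,250 points.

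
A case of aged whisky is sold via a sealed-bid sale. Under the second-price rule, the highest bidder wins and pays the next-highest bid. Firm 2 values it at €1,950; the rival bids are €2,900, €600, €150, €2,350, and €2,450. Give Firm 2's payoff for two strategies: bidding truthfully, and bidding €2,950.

Truthful: €0; alternative: -€950.

The highest competing bid is €2,900.
Bidding truthfully at €1,950: the top bid is €2,900 (a rival), so Firm 2 loses. Payoff = €0.
Bidding €2,950: Firm 2 has the top bid, wins, and pays the second-highest bid €2,900. Payoff = €1,950 − €2,900 = -€950.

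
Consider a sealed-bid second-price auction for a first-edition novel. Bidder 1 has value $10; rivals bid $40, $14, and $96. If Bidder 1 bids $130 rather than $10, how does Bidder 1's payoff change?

Change in payoff: -$86.

The highest competing bid is $96.
Bidding truthfully at $10: the top bid is $96 (a rival), so Bidder 1 loses. Payoff = $0.
Bidding $130: Bidder 1 has the top bid, wins, and pays the second-highest bid $96. Payoff = $10 − $96 = -$86.
Change = -$86 − $0 = -$86.
Deviating from a truthful bid can only lose payoff in a second-price auction — never gain.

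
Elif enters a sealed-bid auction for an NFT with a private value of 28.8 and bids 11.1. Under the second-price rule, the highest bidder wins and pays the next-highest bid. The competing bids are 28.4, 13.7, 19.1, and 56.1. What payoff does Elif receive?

Highest competing bid: 56.1.
Elif's bid 11.1 is not the highest, so Elif loses, pays nothing, and earns zero payoff.

Payoff = 0.0.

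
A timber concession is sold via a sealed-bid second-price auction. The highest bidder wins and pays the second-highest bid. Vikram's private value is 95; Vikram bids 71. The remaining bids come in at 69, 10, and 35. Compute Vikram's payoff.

Vikram's payoff: 26.

Highest competing bid: 69.
Vikram's bid 71 is the highest overall, so Vikram wins and pays the second-highest bid, 69.
Payoff = value − price = 95 − 69 = 26.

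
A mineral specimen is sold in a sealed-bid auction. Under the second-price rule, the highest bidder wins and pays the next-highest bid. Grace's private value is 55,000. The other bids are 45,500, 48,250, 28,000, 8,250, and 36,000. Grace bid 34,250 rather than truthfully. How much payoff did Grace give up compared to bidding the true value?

The highest competing bid is 48,250.
Bidding truthfully at 55,000: Grace has the top bid, wins, and pays the second-highest bid 48,250. Payoff = 55,000 − 48,250 = 6,750.
Bidding 34,250: the top bid is 48,250 (a rival), so Grace loses. Payoff = 0.
Regret = truthful payoff − actual payoff = 6,750 − 0 = 6,750.

6,750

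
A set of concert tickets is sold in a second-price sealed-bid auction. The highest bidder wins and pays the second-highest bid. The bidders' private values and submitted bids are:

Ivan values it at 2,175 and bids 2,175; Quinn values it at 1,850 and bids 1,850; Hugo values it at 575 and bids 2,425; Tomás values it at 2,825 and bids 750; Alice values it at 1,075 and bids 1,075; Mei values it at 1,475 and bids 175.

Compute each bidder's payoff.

Payoffs: Ivan 0, Quinn 0, Hugo -1,600, Tomás 0, Alice 0, Mei 0.

Ranking the bids: Hugo 2,425 > Ivan 2,175 > Quinn 1,850 > Alice 1,075 > Tomás 750 > Mei 175.
Hugo has the top bid and wins; the price is the second-highest bid, 2,175.
Hugo's payoff = 575 − 2,175 = -1,600. All other bidders lose, so their payoff is 0.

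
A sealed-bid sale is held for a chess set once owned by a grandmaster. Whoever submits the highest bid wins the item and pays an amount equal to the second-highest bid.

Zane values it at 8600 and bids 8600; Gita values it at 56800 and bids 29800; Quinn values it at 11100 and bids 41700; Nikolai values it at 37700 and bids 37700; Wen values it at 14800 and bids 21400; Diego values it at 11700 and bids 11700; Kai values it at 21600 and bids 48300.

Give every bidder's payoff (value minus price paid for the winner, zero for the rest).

Payoffs: Zane 0, Gita 0, Quinn 0, Nikolai 0, Wen 0, Diego 0, Kai -20100.

Ordered from highest: Kai 48300, then Quinn 41700, then Nikolai 37700, then Gita 29800, then Wen 21400, then Diego 11700, then Zane 8600.
Kai has the top bid and wins; the price is the second-highest bid, 41700.
Kai's payoff = 21600 − 41700 = -20100. All other bidders lose, so their payoff is 0.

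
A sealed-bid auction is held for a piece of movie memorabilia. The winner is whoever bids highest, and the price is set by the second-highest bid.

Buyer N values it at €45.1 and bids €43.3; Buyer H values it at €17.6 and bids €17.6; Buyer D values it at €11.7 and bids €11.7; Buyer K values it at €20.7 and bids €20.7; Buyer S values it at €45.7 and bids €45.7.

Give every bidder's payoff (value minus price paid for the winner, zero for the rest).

Sorted high to low: Buyer S €45.7, then Buyer N €43.3, then Buyer K €20.7, then Buyer H €17.6, then Buyer D €11.7.
Buyer S has the top bid and wins; the price is the second-highest bid, €43.3.
Buyer S's payoff = €45.7 − €43.3 = €2.4. All other bidders lose, so their payoff is 0.

Payoffs: Buyer N €0.0, Buyer H €0.0, Buyer D €0.0, Buyer K €0.0, Buyer S €2.4.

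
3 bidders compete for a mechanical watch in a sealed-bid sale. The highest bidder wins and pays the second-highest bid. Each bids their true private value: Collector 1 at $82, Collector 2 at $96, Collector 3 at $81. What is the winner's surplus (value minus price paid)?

Winner's surplus: $14.

Ranking the bids: Collector 2 $96; Collector 1 $82; Collector 3 $81.
Collector 2 wins with the top bid and pays the second-highest, $82.
Surplus = $96 − $82 = $14.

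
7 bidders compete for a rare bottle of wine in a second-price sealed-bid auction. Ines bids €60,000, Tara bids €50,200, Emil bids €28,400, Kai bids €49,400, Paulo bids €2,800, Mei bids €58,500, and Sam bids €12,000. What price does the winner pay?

The winner pays €58,500.

Ordered from highest: Ines €60,000, then Mei €58,500, then Tara €50,200, then Kai €49,400, then Emil €28,400, then Sam €12,000, then Paulo €2,800.
Ines has the highest bid, so Ines wins.
The second-highest bid is €58,500, so that is what Ines pays.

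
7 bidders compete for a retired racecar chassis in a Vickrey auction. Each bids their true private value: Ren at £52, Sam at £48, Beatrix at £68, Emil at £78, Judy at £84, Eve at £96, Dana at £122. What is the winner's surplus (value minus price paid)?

Winner's surplus: £26.

Bids in descending order: Dana £122; Eve £96; Judy £84; Emil £78; Beatrix £68; Ren £52; Sam £48.
Dana wins with the top bid and pays the second-highest, £96.
Surplus = £122 − £96 = £26.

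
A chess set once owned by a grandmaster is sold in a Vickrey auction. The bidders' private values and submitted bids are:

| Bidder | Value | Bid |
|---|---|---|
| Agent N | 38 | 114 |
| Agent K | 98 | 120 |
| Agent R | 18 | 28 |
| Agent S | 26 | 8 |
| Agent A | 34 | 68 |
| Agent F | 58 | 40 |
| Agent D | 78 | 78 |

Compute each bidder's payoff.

Agent N 0, Agent K -16, Agent R 0, Agent S 0, Agent A 0, Agent F 0, Agent D 0.

Ordered from highest: Agent K 120, then Agent N 114, then Agent D 78, then Agent A 68, then Agent F 40, then Agent R 28, then Agent S 8.
Agent K has the top bid and wins; the price is the second-highest bid, 114.
Agent K's payoff = 98 − 114 = -16. All other bidders lose, so their payoff is 0.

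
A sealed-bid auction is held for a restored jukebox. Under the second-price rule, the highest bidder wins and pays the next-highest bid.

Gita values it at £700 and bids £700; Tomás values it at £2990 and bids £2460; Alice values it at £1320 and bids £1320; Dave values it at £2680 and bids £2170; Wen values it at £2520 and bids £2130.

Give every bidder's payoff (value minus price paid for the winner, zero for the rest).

Bids in descending order: Tomás £2460 > Dave £2170 > Wen £2130 > Alice £1320 > Gita £700.
Tomás has the top bid and wins; the price is the second-highest bid, £2170.
Tomás's payoff = £2990 − £2170 = £820. All other bidders lose, so their payoff is 0.

Payoffs: Gita £0, Tomás £820, Alice £0, Dave £0, Wen £0.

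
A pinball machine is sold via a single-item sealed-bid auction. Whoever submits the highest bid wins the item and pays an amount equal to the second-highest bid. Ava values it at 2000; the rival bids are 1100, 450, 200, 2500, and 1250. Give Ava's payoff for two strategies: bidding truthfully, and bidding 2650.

The highest competing bid is 2500.
Bidding truthfully at 2000: the top bid is 2500 (a rival), so Ava loses. Payoff = 0.
Bidding 2650: Ava has the top bid, wins, and pays the second-highest bid 2500. Payoff = 2000 − 2500 = -500.

(a) 0  (b) -500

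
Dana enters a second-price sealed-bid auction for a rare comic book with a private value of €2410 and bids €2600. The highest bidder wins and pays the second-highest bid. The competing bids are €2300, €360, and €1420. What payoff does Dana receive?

€110

Highest competing bid: €2300.
Dana's bid €2600 is the highest overall, so Dana wins and pays the second-highest bid, €2300.
Payoff = value − price = €2410 − €2300 = €110.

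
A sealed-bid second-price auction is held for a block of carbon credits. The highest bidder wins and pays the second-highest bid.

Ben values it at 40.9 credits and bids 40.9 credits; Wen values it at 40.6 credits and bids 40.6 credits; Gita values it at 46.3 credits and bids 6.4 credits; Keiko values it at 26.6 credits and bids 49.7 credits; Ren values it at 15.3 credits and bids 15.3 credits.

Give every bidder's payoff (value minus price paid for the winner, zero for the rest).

Payoffs: Ben 0.0 credits, Wen 0.0 credits, Gita 0.0 credits, Keiko -14.3 credits, Ren 0.0 credits.

Sorted high to low: Keiko 49.7 credits; Ben 40.9 credits; Wen 40.6 credits; Ren 15.3 credits; Gita 6.4 credits.
Keiko has the top bid and wins; the price is the second-highest bid, 40.9 credits.
Keiko's payoff = 26.6 credits − 40.9 credits = -14.3 credits. All other bidders lose, so their payoff is 0.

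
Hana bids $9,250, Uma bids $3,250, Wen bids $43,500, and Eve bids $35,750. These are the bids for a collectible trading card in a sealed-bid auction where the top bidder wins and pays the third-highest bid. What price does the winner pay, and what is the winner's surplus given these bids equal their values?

Sorted high to low: Wen $43,500 > Eve $35,750 > Hana $9,250 > Uma $3,250.
Wen is the highest bidder, so Wen wins.
Under the third-price rule, the price is the third-highest bid: $9,250.
Surplus = $43,500 − $9,250 = $34,250.

The winner pays $9,250 for a surplus of $34,250.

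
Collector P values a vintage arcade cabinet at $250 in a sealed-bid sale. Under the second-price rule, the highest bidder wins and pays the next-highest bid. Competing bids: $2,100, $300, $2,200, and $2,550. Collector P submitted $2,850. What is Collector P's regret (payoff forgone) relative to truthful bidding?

Payoff forgone: $2,300.

The highest competing bid is $2,550.
Bidding truthfully at $250: the top bid is $2,550 (a rival), so Collector P loses. Payoff = $0.
Bidding $2,850: Collector P has the top bid, wins, and pays the second-highest bid $2,550. Payoff = $250 − $2,550 = -$2,300.
Regret = truthful payoff − actual payoff = $0 − -$2,300 = $2,300.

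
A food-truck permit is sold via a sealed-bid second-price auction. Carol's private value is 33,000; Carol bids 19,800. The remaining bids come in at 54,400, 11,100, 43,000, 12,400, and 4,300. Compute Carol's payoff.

Payoff = 0.

Highest competing bid: 54,400.
Carol's bid 19,800 is not the highest, so Carol loses, pays nothing, and earns zero payoff.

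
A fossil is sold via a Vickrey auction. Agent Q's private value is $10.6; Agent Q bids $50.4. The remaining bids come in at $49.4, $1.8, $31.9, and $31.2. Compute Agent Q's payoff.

Highest competing bid: $49.4.
Agent Q's bid $50.4 is the highest overall, so Agent Q wins and pays the second-highest bid, $49.4.
Payoff = value − price = $10.6 − $49.4 = -$38.8.
Overbidding won the item at a price above value — truthful bidding would have avoided this loss.

Payoff = -$38.8.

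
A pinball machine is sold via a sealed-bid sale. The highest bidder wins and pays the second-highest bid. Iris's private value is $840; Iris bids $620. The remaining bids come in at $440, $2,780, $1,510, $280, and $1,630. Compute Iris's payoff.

Highest competing bid: $2,780.
Iris's bid $620 is not the highest, so Iris loses, pays nothing, and earns zero payoff.

Iris's payoff: $0.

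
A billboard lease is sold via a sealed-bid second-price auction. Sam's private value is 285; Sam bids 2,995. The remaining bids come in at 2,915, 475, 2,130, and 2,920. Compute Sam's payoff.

Highest competing bid: 2,920.
Sam's bid 2,995 is the highest overall, so Sam wins and pays the second-highest bid, 2,920.
Payoff = value − price = 285 − 2,920 = -2,635.
Overbidding won the item at a price above value — truthful bidding would have avoided this loss.

Sam's payoff: -2,635.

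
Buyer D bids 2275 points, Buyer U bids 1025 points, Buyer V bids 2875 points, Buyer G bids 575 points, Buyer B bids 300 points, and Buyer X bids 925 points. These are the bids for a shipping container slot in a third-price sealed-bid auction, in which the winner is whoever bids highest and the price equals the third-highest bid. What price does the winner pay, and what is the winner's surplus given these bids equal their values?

The winner pays 1025 points for a surplus of 1850 points.

Bids in descending order: Buyer V 2875 points > Buyer D 2275 points > Buyer U 1025 points > Buyer X 925 points > Buyer G 575 points > Buyer B 300 points.
Buyer V is the highest bidder, so Buyer V wins.
Under the third-price rule, the price is the third-highest bid: 1025 points.
Surplus = 2875 points − 1025 points = 1850 points.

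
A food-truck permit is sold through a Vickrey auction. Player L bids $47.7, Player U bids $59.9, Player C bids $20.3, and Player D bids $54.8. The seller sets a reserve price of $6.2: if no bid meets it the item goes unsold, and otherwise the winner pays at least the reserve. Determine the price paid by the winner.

The winner pays $54.8.

Ranking the bids: Player U $59.9 > Player D $54.8 > Player L $47.7 > Player C $20.3.
Player U has the highest bid, so Player U wins.
The second-highest bid is $54.8, which exceeds the reserve, so that sets the price.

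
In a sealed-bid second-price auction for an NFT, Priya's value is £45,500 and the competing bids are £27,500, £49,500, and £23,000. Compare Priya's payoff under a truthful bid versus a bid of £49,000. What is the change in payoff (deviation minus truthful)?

Change in payoff: £0.

The highest competing bid is £49,500.
Bidding truthfully at £45,500: the top bid is £49,500 (a rival), so Priya loses. Payoff = £0.
Bidding £49,000: the top bid is £49,500 (a rival), so Priya loses. Payoff = £0.
Change = £0 − £0 = £0.
The bid only affects whether you win, not the price — here both bids land on the same side of the top rival bid, so the deviation is payoff-neutral.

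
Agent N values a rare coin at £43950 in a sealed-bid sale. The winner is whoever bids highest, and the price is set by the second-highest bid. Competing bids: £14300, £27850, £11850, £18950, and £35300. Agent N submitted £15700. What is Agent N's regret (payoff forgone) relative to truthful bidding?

The highest competing bid is £35300.
Bidding truthfully at £43950: Agent N has the top bid, wins, and pays the second-highest bid £35300. Payoff = £43950 − £35300 = £8650.
Bidding £15700: the top bid is £35300 (a rival), so Agent N loses. Payoff = £0.
Regret = truthful payoff − actual payoff = £8650 − £0 = £8650.
Deviating from a truthful bid can only lose payoff in a second-price auction — never gain.

Regret: £8650.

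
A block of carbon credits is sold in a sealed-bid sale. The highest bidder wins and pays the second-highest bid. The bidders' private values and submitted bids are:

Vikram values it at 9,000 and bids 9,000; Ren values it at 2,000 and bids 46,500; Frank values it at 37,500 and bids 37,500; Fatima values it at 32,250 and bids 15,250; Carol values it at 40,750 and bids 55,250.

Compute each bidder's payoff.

Ordered from highest: Carol 55,250; Ren 46,500; Frank 37,500; Fatima 15,250; Vikram 9,000.
Carol has the top bid and wins; the price is the second-highest bid, 46,500.
Carol's payoff = 40,750 − 46,500 = -5,750. All other bidders lose, so their payoff is 0.

Payoffs: Vikram 0, Ren 0, Frank 0, Fatima 0, Carol -5,750.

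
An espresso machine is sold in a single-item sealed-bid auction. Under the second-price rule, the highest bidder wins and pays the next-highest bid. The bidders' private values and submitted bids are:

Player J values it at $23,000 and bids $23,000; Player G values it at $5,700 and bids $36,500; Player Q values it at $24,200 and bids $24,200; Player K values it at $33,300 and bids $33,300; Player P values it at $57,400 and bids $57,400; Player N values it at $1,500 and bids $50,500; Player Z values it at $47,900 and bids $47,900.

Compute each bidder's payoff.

Payoffs: Player J $0, Player G $0, Player Q $0, Player K $0, Player P $6,900, Player N $0, Player Z $0.

Bids in descending order: Player P $57,400; Player N $50,500; Player Z $47,900; Player G $36,500; Player K $33,300; Player Q $24,200; Player J $23,000.
Player P has the top bid and wins; the price is the second-highest bid, $50,500.
Player P's payoff = $57,400 − $50,500 = $6,900. All other bidders lose, so their payoff is 0.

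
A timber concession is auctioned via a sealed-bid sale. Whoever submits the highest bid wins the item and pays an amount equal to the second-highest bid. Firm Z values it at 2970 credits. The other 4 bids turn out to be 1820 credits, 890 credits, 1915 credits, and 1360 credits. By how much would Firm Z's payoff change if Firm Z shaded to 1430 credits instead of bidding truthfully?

The highest competing bid is 1915 credits.
Bidding truthfully at 2970 credits: Firm Z has the top bid, wins, and pays the second-highest bid 1915 credits. Payoff = 2970 credits − 1915 credits = 1055 credits.
Bidding 1430 credits: the top bid is 1915 credits (a rival), so Firm Z loses. Payoff = 0 credits.
Change = 0 credits − 1055 credits = -1055 credits.

Change in payoff: -1055 credits.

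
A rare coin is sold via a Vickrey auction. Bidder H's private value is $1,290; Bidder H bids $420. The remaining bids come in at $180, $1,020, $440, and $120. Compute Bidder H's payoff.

Bidder H's payoff: $0.

Highest competing bid: $1,020.
Bidder H's bid $420 is not the highest, so Bidder H loses, pays nothing, and earns zero payoff.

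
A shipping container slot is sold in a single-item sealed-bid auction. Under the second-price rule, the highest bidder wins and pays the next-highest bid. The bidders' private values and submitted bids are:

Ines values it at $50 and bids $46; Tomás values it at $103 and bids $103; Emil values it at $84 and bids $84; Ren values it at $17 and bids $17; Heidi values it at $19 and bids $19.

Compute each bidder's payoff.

Ranking the bids: Tomás $103 > Emil $84 > Ines $46 > Heidi $19 > Ren $17.
Tomás has the top bid and wins; the price is the second-highest bid, $84.
Tomás's payoff = $103 − $84 = $19. All other bidders lose, so their payoff is 0.

Payoffs: Ines $0, Tomás $19, Emil $0, Ren $0, Heidi $0.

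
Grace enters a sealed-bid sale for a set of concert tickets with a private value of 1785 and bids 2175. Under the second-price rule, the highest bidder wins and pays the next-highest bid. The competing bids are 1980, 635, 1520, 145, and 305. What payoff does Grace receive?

Highest competing bid: 1980.
Grace's bid 2175 is the highest overall, so Grace wins and pays the second-highest bid, 1980.
Payoff = value − price = 1785 − 1980 = -195.
Overbidding won the item at a price above value — truthful bidding would have avoided this loss.

Payoff = -195.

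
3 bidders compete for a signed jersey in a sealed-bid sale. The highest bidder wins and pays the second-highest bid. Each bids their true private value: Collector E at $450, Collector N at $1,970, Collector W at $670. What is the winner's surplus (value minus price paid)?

$1,300

Bids in descending order: Collector N $1,970; Collector W $670; Collector E $450.
Collector N wins with the top bid and pays the second-highest, $670.
Surplus = $1,970 − $670 = $1,300.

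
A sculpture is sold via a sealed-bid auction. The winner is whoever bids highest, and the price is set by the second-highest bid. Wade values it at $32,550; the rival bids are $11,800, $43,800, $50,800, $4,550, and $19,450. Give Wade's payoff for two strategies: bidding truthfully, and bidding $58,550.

The highest competing bid is $50,800.
Bidding truthfully at $32,550: the top bid is $50,800 (a rival), so Wade loses. Payoff = $0.
Bidding $58,550: Wade has the top bid, wins, and pays the second-highest bid $50,800. Payoff = $32,550 − $50,800 = -$18,250.

(a) $0  (b) -$18,250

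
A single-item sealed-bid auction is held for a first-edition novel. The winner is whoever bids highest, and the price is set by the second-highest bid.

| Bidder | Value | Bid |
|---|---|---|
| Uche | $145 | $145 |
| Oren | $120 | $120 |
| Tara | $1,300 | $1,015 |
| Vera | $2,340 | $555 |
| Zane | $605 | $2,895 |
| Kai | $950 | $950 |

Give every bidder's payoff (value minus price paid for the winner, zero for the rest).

Ranking the bids: Zane $2,895, then Tara $1,015, then Kai $950, then Vera $555, then Uche $145, then Oren $120.
Zane has the top bid and wins; the price is the second-highest bid, $1,015.
Zane's payoff = $605 − $1,015 = -$410. All other bidders lose, so their payoff is 0.

Payoffs: Uche $0, Oren $0, Tara $0, Vera $0, Zane -$410, Kai $0.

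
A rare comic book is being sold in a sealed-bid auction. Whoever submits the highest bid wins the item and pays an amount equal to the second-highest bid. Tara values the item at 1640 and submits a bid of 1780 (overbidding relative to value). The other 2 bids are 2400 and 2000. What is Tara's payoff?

Highest competing bid: 2400.
Tara's bid 1780 is not the highest, so Tara loses, pays nothing, and earns zero payoff.

0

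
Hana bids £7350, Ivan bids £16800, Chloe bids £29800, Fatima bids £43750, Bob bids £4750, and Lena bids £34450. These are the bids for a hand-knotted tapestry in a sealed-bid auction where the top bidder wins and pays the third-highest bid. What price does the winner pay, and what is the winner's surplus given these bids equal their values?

The winner pays £29800 for a surplus of £13950.

Sorted high to low: Fatima £43750; Lena £34450; Chloe £29800; Ivan £16800; Hana £7350; Bob £4750.
Fatima is the highest bidder, so Fatima wins.
Under the third-price rule, the price is the third-highest bid: £29800.
Surplus = £43750 − £29800 = £13950.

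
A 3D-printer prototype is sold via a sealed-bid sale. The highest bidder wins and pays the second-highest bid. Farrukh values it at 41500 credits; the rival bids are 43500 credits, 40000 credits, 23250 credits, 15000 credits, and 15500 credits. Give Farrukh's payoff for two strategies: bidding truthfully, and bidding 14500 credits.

The highest competing bid is 43500 credits.
Bidding truthfully at 41500 credits: the top bid is 43500 credits (a rival), so Farrukh loses. Payoff = 0 credits.
Bidding 14500 credits: the top bid is 43500 credits (a rival), so Farrukh loses. Payoff = 0 credits.

Truthful: 0 credits; alternative: 0 credits.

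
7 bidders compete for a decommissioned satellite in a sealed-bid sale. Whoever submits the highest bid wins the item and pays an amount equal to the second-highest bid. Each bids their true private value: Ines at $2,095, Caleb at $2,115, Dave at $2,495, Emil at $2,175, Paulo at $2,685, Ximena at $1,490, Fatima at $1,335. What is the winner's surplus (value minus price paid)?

Surplus = $190.

Sorted high to low: Paulo $2,685 > Dave $2,495 > Emil $2,175 > Caleb $2,115 > Ines $2,095 > Ximena $1,490 > Fatima $1,335.
Paulo wins with the top bid and pays the second-highest, $2,495.
Surplus = $2,685 − $2,495 = $190.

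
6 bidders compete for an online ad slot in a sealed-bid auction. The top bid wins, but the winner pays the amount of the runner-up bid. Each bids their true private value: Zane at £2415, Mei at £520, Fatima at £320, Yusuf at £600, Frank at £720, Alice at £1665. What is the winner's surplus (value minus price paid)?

Bids in descending order: Zane £2415 > Alice £1665 > Frank £720 > Yusuf £600 > Mei £520 > Fatima £320.
Zane wins with the top bid and pays the second-highest, £1665.
Surplus = £2415 − £1665 = £750.

Winner's surplus: £750.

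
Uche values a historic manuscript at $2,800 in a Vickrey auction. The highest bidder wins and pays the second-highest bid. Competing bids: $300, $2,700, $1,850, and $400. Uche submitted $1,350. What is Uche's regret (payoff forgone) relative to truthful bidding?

Regret: $100.

The highest competing bid is $2,700.
Bidding truthfully at $2,800: Uche has the top bid, wins, and pays the second-highest bid $2,700. Payoff = $2,800 − $2,700 = $100.
Bidding $1,350: the top bid is $2,700 (a rival), so Uche loses. Payoff = $0.
Regret = truthful payoff − actual payoff = $100 − $0 = $100.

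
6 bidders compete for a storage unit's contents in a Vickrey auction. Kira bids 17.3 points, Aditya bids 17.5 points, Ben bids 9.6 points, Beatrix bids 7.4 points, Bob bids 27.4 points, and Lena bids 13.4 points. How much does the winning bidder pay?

Price paid: 17.5 points.

Ordered from highest: Bob 27.4 points, then Aditya 17.5 points, then Kira 17.3 points, then Lena 13.4 points, then Ben 9.6 points, then Beatrix 7.4 points.
Bob has the highest bid, so Bob wins.
The second-highest bid is 17.5 points, so that is what Bob pays.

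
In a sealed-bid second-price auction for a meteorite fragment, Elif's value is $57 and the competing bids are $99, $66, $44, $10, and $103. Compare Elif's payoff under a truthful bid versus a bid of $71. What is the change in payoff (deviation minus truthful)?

The highest competing bid is $103.
Bidding truthfully at $57: the top bid is $103 (a rival), so Elif loses. Payoff = $0.
Bidding $71: the top bid is $103 (a rival), so Elif loses. Payoff = $0.
Change = $0 − $0 = $0.
The bid only affects whether you win, not the price — here both bids land on the same side of the top rival bid, so the deviation is payoff-neutral.

Change in payoff: $0.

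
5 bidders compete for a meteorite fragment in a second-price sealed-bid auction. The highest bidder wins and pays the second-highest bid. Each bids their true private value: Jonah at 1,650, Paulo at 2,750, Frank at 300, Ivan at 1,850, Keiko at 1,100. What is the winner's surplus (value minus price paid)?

Winner's surplus: 900.

Bids in descending order: Paulo 2,750 > Ivan 1,850 > Jonah 1,650 > Keiko 1,100 > Frank 300.
Paulo wins with the top bid and pays the second-highest, 1,850.
Surplus = 2,750 − 1,850 = 900.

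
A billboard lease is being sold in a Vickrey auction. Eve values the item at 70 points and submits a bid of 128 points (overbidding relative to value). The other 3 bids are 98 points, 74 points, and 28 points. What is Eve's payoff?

Eve's payoff: -28 points.

Highest competing bid: 98 points.
Eve's bid 128 points is the highest overall, so Eve wins and pays the second-highest bid, 98 points.
Payoff = value − price = 70 points − 98 points = -28 points.
Overbidding won the item at a price above value — truthful bidding would have avoided this loss.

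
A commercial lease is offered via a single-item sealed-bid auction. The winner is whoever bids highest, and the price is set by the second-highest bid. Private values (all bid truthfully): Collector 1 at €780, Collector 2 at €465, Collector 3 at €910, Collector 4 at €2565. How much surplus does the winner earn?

Ranking the bids: Collector 4 €2565, then Collector 3 €910, then Collector 1 €780, then Collector 2 €465.
Collector 4 wins with the top bid and pays the second-highest, €910.
Surplus = €2565 − €910 = €1655.

Winner's surplus: €1655.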